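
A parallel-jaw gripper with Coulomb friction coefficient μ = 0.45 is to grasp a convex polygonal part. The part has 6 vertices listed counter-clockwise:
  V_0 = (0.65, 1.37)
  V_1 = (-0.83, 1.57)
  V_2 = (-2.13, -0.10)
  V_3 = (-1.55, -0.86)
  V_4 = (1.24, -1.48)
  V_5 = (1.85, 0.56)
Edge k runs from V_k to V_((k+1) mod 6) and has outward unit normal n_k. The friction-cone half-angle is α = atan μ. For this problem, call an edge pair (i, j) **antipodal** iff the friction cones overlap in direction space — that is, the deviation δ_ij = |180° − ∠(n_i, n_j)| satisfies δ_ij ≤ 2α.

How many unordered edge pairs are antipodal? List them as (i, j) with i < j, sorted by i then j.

count = 5; pairs: (0,2), (0,3), (1,4), (2,5), (3,5)

α = atan 0.45 = 24.23°;  2α = 48.46°
n_0 = (+0.1339, +0.9910)
n_1 = (-0.7891, +0.6143)
n_2 = (-0.7950, -0.6067)
n_3 = (-0.2169, -0.9762)
n_4 = (+0.9581, -0.2865)
n_5 = (+0.5595, +0.8288)
  (0,1): δ = 120.20°  ·
  (0,2): δ = 44.95°  ✓
  (0,3): δ = 4.83°  ✓
  (0,4): δ = 81.05°  ·
  (0,5): δ = 153.68°  ·
  (1,2): δ = 104.75°  ·
  (1,3): δ = 64.63°  ·
  (1,4): δ = 21.25°  ✓
  (1,5): δ = 93.88°  ·
  (2,3): δ = 139.88°  ·
  (2,4): δ = 54.00°  ·
  (2,5): δ = 18.63°  ✓
  (3,4): δ = 94.12°  ·
  (3,5): δ = 21.49°  ✓
  (4,5): δ = 107.37°  ·
antipodal pairs: 5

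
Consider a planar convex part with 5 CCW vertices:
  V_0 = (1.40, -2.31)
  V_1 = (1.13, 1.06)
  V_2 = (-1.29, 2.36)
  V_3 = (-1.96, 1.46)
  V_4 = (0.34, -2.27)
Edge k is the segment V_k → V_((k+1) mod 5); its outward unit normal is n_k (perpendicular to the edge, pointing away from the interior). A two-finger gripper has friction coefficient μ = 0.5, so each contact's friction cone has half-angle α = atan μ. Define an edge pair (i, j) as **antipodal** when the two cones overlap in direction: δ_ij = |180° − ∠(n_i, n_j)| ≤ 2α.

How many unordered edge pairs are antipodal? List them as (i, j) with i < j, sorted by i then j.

α = atan 0.5 = 26.57°;  2α = 53.13°
n_0 = (+0.9968, +0.0799)
n_1 = (+0.4732, +0.8809)
n_2 = (-0.8021, +0.5971)
n_3 = (-0.8512, -0.5249)
n_4 = (-0.0377, -0.9993)
  (0,1): δ = 122.82°  ·
  (0,2): δ = 41.25°  ✓
  (0,3): δ = 27.08°  ✓
  (0,4): δ = 83.26°  ·
  (1,2): δ = 98.42°  ·
  (1,3): δ = 30.10°  ✓
  (1,4): δ = 26.08°  ✓
  (2,3): δ = 111.68°  ·
  (2,4): δ = 55.50°  ·
  (3,4): δ = 123.82°  ·
antipodal pairs: 4

count = 4; pairs: (0,2), (0,3), (1,3), (1,4)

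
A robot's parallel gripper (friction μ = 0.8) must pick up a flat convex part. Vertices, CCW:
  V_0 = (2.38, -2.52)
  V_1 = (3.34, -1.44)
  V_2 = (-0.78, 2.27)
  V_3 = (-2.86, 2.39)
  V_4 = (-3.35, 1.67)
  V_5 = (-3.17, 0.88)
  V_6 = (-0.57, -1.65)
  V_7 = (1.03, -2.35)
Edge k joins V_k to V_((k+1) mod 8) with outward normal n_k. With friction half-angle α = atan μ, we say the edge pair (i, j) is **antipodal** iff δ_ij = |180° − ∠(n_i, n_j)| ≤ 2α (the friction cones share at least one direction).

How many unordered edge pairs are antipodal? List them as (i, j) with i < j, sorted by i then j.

α = atan 0.8 = 38.66°;  2α = 77.32°
n_0 = (+0.7474, -0.6644)
n_1 = (+0.6692, +0.7431)
n_2 = (+0.0576, +0.9983)
n_3 = (-0.8267, +0.5626)
n_4 = (-0.9750, -0.2222)
n_5 = (-0.6974, -0.7167)
n_6 = (-0.4008, -0.9162)
n_7 = (-0.1249, -0.9922)
  (0,1): δ = 90.37°  ·
  (0,2): δ = 51.67°  ✓
  (0,3): δ = 7.40°  ✓
  (0,4): δ = 54.47°  ✓
  (0,5): δ = 87.42°  ·
  (0,6): δ = 108.00°  ·
  (0,7): δ = 124.46°  ·
  (1,2): δ = 141.30°  ·
  (1,3): δ = 82.23°  ·
  (1,4): δ = 35.16°  ✓
  (1,5): δ = 2.22°  ✓
  (1,6): δ = 18.37°  ✓
  (1,7): δ = 34.83°  ✓
  (2,3): δ = 120.94°  ·
  (2,4): δ = 73.86°  ✓
  (2,5): δ = 40.92°  ✓
  (2,6): δ = 20.33°  ✓
  (2,7): δ = 3.88°  ✓
  (3,4): δ = 132.93°  ·
  (3,5): δ = 99.98°  ·
  (3,6): δ = 79.39°  ·
  (3,7): δ = 62.94°  ✓
  (4,5): δ = 147.05°  ·
  (4,6): δ = 126.46°  ·
  (4,7): δ = 110.01°  ·
  (5,6): δ = 159.41°  ·
  (5,7): δ = 142.96°  ·
  (6,7): δ = 163.55°  ·
antipodal pairs: 12

count = 12; pairs: (0,2), (0,3), (0,4), (1,4), (1,5), (1,6), (1,7), (2,4), (2,5), (2,6), (2,7), (3,7)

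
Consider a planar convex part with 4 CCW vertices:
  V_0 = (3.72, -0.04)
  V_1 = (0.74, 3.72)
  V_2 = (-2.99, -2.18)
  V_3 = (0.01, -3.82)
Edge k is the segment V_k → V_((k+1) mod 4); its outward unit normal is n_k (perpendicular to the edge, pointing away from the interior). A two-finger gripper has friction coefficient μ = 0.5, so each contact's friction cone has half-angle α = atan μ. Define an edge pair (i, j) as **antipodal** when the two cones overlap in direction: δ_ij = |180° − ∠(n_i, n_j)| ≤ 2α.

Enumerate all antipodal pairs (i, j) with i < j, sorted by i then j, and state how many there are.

α = atan 0.5 = 26.57°;  2α = 53.13°
n_0 = (+0.7837, +0.6211)
n_1 = (-0.8453, +0.5344)
n_2 = (-0.4797, -0.8774)
n_3 = (+0.7137, -0.7005)
  (0,1): δ = 70.70°  ·
  (0,2): δ = 22.94°  ✓
  (0,3): δ = 97.14°  ·
  (1,2): δ = 86.36°  ·
  (1,3): δ = 12.16°  ✓
  (2,3): δ = 105.80°  ·
antipodal pairs: 2

count = 2; pairs: (0,2), (1,3)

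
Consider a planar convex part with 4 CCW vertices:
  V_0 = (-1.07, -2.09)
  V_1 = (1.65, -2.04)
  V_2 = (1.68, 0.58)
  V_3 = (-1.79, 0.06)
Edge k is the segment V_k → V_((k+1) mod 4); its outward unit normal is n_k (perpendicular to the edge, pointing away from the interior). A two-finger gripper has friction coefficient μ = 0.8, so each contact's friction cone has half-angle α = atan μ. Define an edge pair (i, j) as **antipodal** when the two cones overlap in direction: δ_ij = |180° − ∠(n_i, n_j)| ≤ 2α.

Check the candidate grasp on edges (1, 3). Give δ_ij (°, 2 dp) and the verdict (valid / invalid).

α = atan 0.8 = 38.66°;  2α = 77.32°
edge 1: e_1 = (+0.03, +2.62);  n_1 = (+0.9999, -0.0114)
edge 3: e_3 = (+0.72, -2.15);  n_3 = (-0.9482, -0.3176)
∠(n_1, n_3) = 160.83°
δ = |180° − 160.83°| = 19.17°
19.17° ≤ 2α = 77.32°  →  valid

δ = 19.17°, valid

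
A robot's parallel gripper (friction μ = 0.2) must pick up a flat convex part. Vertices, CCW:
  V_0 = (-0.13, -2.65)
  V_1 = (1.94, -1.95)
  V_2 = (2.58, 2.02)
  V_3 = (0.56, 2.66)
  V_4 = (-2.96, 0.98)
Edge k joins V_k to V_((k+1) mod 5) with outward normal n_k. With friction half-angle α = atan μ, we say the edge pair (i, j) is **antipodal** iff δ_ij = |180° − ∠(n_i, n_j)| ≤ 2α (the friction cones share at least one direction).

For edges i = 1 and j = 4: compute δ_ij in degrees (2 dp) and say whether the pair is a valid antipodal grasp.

δ = 47.10°, invalid

α = atan 0.2 = 11.31°;  2α = 22.62°
edge 1: e_1 = (+0.64, +3.97);  n_1 = (+0.9873, -0.1592)
edge 4: e_4 = (+2.83, -3.63);  n_4 = (-0.7886, -0.6148)
∠(n_1, n_4) = 132.90°
δ = |180° − 132.90°| = 47.10°
47.10° > 2α = 22.62°  →  invalid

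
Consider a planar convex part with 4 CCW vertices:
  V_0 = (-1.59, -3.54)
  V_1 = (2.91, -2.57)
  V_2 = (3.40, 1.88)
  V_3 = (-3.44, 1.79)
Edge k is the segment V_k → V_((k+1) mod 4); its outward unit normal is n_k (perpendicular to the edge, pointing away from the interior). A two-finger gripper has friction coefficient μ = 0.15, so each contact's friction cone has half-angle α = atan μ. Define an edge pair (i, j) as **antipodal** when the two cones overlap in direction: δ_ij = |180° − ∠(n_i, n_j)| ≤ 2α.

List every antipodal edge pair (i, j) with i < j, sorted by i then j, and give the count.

α = atan 0.15 = 8.53°;  2α = 17.06°
n_0 = (+0.2107, -0.9775)
n_1 = (+0.9940, -0.1095)
n_2 = (-0.0132, +0.9999)
n_3 = (-0.9447, -0.3279)
  (0,1): δ = 108.45°  ·
  (0,2): δ = 11.41°  ✓
  (0,3): δ = 96.98°  ·
  (1,2): δ = 82.96°  ·
  (1,3): δ = 25.43°  ·
  (2,3): δ = 71.61°  ·
antipodal pairs: 1

count = 1; pairs: (0,2)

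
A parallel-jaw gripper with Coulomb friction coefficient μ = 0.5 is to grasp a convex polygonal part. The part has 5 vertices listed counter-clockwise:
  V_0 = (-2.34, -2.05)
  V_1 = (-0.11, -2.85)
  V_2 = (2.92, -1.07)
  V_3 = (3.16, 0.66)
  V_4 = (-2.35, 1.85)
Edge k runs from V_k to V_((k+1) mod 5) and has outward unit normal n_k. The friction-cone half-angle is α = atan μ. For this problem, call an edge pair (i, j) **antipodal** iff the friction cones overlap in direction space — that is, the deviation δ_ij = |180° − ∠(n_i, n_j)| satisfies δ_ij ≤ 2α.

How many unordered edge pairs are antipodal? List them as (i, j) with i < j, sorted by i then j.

count = 3; pairs: (0,3), (1,3), (2,4)

α = atan 0.5 = 26.57°;  2α = 53.13°
n_0 = (-0.3377, -0.9413)
n_1 = (+0.5065, -0.8622)
n_2 = (+0.9905, -0.1374)
n_3 = (+0.2111, +0.9775)
n_4 = (-1.0000, -0.0026)
  (0,1): δ = 129.83°  ·
  (0,2): δ = 78.16°  ·
  (0,3): δ = 7.55°  ✓
  (0,4): δ = 109.88°  ·
  (1,2): δ = 128.33°  ·
  (1,3): δ = 42.62°  ✓
  (1,4): δ = 59.71°  ·
  (2,3): δ = 94.29°  ·
  (2,4): δ = 8.05°  ✓
  (3,4): δ = 77.67°  ·
antipodal pairs: 3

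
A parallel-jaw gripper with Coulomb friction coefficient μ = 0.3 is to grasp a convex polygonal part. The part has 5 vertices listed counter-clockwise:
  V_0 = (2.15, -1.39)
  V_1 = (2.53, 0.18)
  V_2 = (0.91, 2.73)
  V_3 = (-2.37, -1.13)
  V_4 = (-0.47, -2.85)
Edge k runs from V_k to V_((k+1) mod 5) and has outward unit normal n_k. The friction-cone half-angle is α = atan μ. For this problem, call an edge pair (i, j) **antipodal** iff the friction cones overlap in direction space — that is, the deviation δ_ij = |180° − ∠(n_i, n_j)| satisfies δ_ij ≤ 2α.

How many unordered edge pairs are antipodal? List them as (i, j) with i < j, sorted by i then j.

count = 3; pairs: (0,2), (1,3), (2,4)

α = atan 0.3 = 16.70°;  2α = 33.40°
n_0 = (+0.9719, -0.2352)
n_1 = (+0.8441, +0.5362)
n_2 = (-0.7620, +0.6475)
n_3 = (-0.6711, -0.7414)
n_4 = (+0.4868, -0.8735)
  (0,1): δ = 133.97°  ·
  (0,2): δ = 26.75°  ✓
  (0,3): δ = 61.45°  ·
  (0,4): δ = 132.73°  ·
  (1,2): δ = 72.78°  ·
  (1,3): δ = 15.42°  ✓
  (1,4): δ = 86.70°  ·
  (2,3): δ = 91.80°  ·
  (2,4): δ = 20.52°  ✓
  (3,4): δ = 108.72°  ·
antipodal pairs: 3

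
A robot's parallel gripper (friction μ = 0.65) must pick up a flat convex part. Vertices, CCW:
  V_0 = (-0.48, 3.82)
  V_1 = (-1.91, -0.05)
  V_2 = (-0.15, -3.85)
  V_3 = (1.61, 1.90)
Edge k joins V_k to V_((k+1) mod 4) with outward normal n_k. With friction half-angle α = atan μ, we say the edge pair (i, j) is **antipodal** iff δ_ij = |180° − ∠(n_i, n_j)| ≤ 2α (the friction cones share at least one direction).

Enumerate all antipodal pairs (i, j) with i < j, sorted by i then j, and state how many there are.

α = atan 0.65 = 33.02°;  2α = 66.05°
n_0 = (-0.9380, +0.3466)
n_1 = (-0.9074, -0.4203)
n_2 = (+0.9562, -0.2927)
n_3 = (+0.6765, +0.7364)
  (0,1): δ = 134.87°  ·
  (0,2): δ = 3.26°  ✓
  (0,3): δ = 67.71°  ·
  (1,2): δ = 41.87°  ✓
  (1,3): δ = 22.58°  ✓
  (2,3): δ = 115.55°  ·
antipodal pairs: 3

count = 3; pairs: (0,2), (1,2), (1,3)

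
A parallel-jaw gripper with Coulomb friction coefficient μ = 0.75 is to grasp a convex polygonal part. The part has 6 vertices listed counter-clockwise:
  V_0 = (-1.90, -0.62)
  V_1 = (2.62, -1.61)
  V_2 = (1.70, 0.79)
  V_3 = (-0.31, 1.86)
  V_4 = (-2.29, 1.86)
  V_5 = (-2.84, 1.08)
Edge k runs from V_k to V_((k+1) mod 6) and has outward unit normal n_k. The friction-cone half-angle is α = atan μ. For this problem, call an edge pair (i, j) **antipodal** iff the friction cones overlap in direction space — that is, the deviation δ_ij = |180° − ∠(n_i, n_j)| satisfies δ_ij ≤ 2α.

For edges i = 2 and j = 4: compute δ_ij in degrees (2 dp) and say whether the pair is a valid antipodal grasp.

α = atan 0.75 = 36.87°;  2α = 73.74°
edge 2: e_2 = (-2.01, +1.07);  n_2 = (+0.4699, +0.8827)
edge 4: e_4 = (-0.55, -0.78);  n_4 = (-0.8173, +0.5763)
∠(n_2, n_4) = 82.84°
δ = |180° − 82.84°| = 97.16°
97.16° > 2α = 73.74°  →  invalid

δ = 97.16°, invalid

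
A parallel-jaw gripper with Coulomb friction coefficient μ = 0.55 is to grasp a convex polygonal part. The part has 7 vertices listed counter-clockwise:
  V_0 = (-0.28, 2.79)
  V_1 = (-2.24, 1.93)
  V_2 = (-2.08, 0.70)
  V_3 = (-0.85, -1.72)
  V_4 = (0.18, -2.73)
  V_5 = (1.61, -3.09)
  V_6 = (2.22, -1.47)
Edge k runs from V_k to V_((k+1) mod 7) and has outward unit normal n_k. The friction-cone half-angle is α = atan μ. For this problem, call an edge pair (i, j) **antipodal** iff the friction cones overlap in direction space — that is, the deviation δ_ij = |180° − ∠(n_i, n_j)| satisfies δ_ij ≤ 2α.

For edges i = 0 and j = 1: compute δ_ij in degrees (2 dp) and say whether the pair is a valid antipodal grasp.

δ = 106.28°, invalid

α = atan 0.55 = 28.81°;  2α = 57.62°
edge 0: e_0 = (-1.96, -0.86);  n_0 = (-0.4018, +0.9157)
edge 1: e_1 = (+0.16, -1.23);  n_1 = (-0.9916, -0.1290)
∠(n_0, n_1) = 73.72°
δ = |180° − 73.72°| = 106.28°
106.28° > 2α = 57.62°  →  invalid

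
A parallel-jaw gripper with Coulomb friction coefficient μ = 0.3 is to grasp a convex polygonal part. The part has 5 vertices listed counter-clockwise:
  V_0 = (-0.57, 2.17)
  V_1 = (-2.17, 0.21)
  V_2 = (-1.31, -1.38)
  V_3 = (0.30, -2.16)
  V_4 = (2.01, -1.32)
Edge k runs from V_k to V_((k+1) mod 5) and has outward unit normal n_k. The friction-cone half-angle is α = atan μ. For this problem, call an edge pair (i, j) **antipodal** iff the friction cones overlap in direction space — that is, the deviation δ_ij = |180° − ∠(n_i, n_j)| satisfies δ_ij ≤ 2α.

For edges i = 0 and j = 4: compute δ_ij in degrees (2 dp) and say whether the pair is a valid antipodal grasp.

α = atan 0.3 = 16.70°;  2α = 33.40°
edge 0: e_0 = (-1.60, -1.96);  n_0 = (-0.7747, +0.6324)
edge 4: e_4 = (-2.58, +3.49);  n_4 = (+0.8041, +0.5945)
∠(n_0, n_4) = 104.30°
δ = |180° − 104.30°| = 75.70°
75.70° > 2α = 33.40°  →  invalid

δ = 75.70°, invalid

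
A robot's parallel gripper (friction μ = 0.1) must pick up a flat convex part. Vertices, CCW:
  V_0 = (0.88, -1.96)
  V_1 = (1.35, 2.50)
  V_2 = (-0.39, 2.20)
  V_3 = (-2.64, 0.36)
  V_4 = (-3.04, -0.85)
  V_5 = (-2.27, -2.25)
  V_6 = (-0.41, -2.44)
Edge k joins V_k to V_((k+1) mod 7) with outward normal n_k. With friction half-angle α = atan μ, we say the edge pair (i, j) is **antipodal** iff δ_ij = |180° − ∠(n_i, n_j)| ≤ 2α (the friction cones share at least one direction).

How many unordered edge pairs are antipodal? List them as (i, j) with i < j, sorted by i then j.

α = atan 0.1 = 5.71°;  2α = 11.42°
n_0 = (+0.9945, -0.1048)
n_1 = (-0.1699, +0.9855)
n_2 = (-0.6331, +0.7741)
n_3 = (-0.9495, +0.3139)
n_4 = (-0.8762, -0.4819)
n_5 = (-0.1016, -0.9948)
n_6 = (+0.3487, -0.9372)
  (0,1): δ = 74.20°  ·
  (0,2): δ = 44.71°  ·
  (0,3): δ = 12.28°  ·
  (0,4): δ = 34.83°  ·
  (0,5): δ = 90.18°  ·
  (0,6): δ = 116.43°  ·
  (1,2): δ = 150.51°  ·
  (1,3): δ = 118.08°  ·
  (1,4): δ = 70.97°  ·
  (1,5): δ = 15.61°  ·
  (1,6): δ = 10.63°  ✓
  (2,3): δ = 147.57°  ·
  (2,4): δ = 100.46°  ·
  (2,5): δ = 45.11°  ·
  (2,6): δ = 18.87°  ·
  (3,4): δ = 132.90°  ·
  (3,5): δ = 77.54°  ·
  (3,6): δ = 51.30°  ·
  (4,5): δ = 124.64°  ·
  (4,6): δ = 98.40°  ·
  (5,6): δ = 153.76°  ·
antipodal pairs: 1

count = 1; pairs: (1,6)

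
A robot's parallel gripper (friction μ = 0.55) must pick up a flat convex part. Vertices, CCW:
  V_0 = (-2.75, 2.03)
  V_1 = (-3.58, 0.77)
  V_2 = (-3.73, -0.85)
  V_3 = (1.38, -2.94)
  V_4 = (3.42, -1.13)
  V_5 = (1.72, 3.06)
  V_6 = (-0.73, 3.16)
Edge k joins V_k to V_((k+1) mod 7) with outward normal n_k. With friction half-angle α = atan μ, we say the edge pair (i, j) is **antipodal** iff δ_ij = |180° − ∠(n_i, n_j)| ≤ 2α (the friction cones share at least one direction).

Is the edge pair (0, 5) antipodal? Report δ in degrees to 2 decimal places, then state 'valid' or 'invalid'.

δ = 121.04°, invalid

α = atan 0.55 = 28.81°;  2α = 57.62°
edge 0: e_0 = (-0.83, -1.26);  n_0 = (-0.8351, +0.5501)
edge 5: e_5 = (-2.45, +0.10);  n_5 = (+0.0408, +0.9992)
∠(n_0, n_5) = 58.96°
δ = |180° − 58.96°| = 121.04°
121.04° > 2α = 57.62°  →  invalid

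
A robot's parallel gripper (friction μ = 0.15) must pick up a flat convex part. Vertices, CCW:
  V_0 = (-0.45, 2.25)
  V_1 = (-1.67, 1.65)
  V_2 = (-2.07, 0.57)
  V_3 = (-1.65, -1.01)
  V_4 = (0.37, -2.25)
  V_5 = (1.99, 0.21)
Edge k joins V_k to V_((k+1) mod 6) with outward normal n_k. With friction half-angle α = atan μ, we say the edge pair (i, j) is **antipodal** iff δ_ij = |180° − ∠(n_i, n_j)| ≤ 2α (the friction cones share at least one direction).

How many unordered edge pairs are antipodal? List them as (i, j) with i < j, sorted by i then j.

count = 2; pairs: (1,4), (3,5)

α = atan 0.15 = 8.53°;  2α = 17.06°
n_0 = (-0.4413, +0.8973)
n_1 = (-0.9377, +0.3473)
n_2 = (-0.9664, -0.2569)
n_3 = (-0.5232, -0.8522)
n_4 = (+0.8352, -0.5500)
n_5 = (+0.6414, +0.7672)
  (0,1): δ = 136.51°  ·
  (0,2): δ = 101.30°  ·
  (0,3): δ = 57.73°  ·
  (0,4): δ = 30.45°  ·
  (0,5): δ = 113.91°  ·
  (1,2): δ = 144.79°  ·
  (1,3): δ = 101.22°  ·
  (1,4): δ = 13.04°  ✓
  (1,5): δ = 70.43°  ·
  (2,3): δ = 136.43°  ·
  (2,4): δ = 48.25°  ·
  (2,5): δ = 35.22°  ·
  (3,4): δ = 91.82°  ·
  (3,5): δ = 8.35°  ✓
  (4,5): δ = 96.53°  ·
antipodal pairs: 2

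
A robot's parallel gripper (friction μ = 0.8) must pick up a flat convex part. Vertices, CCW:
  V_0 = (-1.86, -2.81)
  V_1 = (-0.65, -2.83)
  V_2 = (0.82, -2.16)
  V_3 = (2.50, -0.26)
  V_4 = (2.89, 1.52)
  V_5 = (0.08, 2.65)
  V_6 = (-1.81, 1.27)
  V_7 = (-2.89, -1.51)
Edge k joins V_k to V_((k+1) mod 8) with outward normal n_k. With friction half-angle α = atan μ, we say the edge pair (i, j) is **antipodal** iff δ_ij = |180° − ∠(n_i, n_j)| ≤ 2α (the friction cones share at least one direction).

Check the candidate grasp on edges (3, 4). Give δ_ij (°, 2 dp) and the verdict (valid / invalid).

α = atan 0.8 = 38.66°;  2α = 77.32°
edge 3: e_3 = (+0.39, +1.78);  n_3 = (+0.9768, -0.2140)
edge 4: e_4 = (-2.81, +1.13);  n_4 = (+0.3731, +0.9278)
∠(n_3, n_4) = 80.45°
δ = |180° − 80.45°| = 99.55°
99.55° > 2α = 77.32°  →  invalid

δ = 99.55°, invalid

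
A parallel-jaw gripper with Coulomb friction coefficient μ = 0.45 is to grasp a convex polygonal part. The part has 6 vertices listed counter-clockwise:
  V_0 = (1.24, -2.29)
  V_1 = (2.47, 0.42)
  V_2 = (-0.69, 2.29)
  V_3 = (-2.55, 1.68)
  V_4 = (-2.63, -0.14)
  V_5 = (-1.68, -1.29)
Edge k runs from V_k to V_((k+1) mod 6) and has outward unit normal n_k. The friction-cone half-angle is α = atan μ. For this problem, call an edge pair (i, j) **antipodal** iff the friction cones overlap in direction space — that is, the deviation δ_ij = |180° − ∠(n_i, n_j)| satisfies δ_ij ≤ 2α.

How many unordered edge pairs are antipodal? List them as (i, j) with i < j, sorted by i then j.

α = atan 0.45 = 24.23°;  2α = 48.46°
n_0 = (+0.9106, -0.4133)
n_1 = (+0.5093, +0.8606)
n_2 = (-0.3116, +0.9502)
n_3 = (-0.9990, +0.0439)
n_4 = (-0.7710, -0.6369)
n_5 = (-0.3240, -0.9461)
  (0,1): δ = 96.20°  ·
  (0,2): δ = 47.43°  ✓
  (0,3): δ = 21.90°  ✓
  (0,4): δ = 63.97°  ·
  (0,5): δ = 95.51°  ·
  (1,2): δ = 131.23°  ·
  (1,3): δ = 61.90°  ·
  (1,4): δ = 19.82°  ✓
  (1,5): δ = 11.71°  ✓
  (2,3): δ = 110.67°  ·
  (2,4): δ = 68.60°  ·
  (2,5): δ = 37.06°  ✓
  (3,4): δ = 137.92°  ·
  (3,5): δ = 106.39°  ·
  (4,5): δ = 148.46°  ·
antipodal pairs: 5

count = 5; pairs: (0,2), (0,3), (1,4), (1,5), (2,5)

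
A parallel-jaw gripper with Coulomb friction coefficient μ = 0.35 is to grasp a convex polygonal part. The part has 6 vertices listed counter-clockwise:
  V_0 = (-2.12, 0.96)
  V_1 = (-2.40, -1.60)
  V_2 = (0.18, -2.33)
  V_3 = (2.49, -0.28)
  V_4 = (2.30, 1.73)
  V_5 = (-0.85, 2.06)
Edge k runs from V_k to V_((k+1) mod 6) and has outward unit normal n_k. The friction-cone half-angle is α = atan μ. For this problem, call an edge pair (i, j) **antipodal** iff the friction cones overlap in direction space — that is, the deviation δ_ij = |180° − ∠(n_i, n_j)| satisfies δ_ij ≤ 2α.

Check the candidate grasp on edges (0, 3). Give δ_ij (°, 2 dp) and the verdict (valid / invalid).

δ = 11.64°, valid

α = atan 0.35 = 19.29°;  2α = 38.58°
edge 0: e_0 = (-0.28, -2.56);  n_0 = (-0.9941, +0.1087)
edge 3: e_3 = (-0.19, +2.01);  n_3 = (+0.9956, +0.0941)
∠(n_0, n_3) = 168.36°
δ = |180° − 168.36°| = 11.64°
11.64° ≤ 2α = 38.58°  →  valid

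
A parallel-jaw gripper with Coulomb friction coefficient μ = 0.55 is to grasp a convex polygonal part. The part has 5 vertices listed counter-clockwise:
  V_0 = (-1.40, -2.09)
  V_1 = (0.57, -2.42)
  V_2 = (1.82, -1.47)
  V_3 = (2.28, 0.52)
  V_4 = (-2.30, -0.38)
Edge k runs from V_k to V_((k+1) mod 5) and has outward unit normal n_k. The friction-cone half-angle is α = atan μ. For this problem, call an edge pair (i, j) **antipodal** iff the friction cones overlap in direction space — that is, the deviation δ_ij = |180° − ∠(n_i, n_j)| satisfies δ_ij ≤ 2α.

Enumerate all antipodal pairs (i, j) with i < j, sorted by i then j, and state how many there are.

count = 3; pairs: (0,3), (1,3), (2,4)

α = atan 0.55 = 28.81°;  2α = 57.62°
n_0 = (-0.1652, -0.9863)
n_1 = (+0.6051, -0.7962)
n_2 = (+0.9743, -0.2252)
n_3 = (-0.1928, +0.9812)
n_4 = (-0.8849, -0.4657)
  (0,1): δ = 133.26°  ·
  (0,2): δ = 93.51°  ·
  (0,3): δ = 20.63°  ✓
  (0,4): δ = 127.27°  ·
  (1,2): δ = 140.25°  ·
  (1,3): δ = 26.12°  ✓
  (1,4): δ = 80.52°  ·
  (2,3): δ = 65.87°  ·
  (2,4): δ = 40.77°  ✓
  (3,4): δ = 73.36°  ·
antipodal pairs: 3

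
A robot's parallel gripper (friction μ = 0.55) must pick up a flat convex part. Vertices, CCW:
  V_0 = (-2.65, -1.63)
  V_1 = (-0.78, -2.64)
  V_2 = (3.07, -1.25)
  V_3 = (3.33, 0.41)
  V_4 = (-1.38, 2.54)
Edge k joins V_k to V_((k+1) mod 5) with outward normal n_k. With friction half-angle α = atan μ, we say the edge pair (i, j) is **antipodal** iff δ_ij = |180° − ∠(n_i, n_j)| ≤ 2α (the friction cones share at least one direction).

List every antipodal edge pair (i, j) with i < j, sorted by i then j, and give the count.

count = 4; pairs: (0,3), (1,3), (1,4), (2,4)

α = atan 0.55 = 28.81°;  2α = 57.62°
n_0 = (-0.4752, -0.8799)
n_1 = (+0.3396, -0.9406)
n_2 = (+0.9880, -0.1547)
n_3 = (+0.4121, +0.9112)
n_4 = (-0.9566, +0.2913)
  (0,1): δ = 131.77°  ·
  (0,2): δ = 70.53°  ·
  (0,3): δ = 4.04°  ✓
  (0,4): δ = 101.44°  ·
  (1,2): δ = 118.75°  ·
  (1,3): δ = 44.19°  ✓
  (1,4): δ = 53.21°  ✓
  (2,3): δ = 105.43°  ·
  (2,4): δ = 8.04°  ✓
  (3,4): δ = 82.60°  ·
antipodal pairs: 4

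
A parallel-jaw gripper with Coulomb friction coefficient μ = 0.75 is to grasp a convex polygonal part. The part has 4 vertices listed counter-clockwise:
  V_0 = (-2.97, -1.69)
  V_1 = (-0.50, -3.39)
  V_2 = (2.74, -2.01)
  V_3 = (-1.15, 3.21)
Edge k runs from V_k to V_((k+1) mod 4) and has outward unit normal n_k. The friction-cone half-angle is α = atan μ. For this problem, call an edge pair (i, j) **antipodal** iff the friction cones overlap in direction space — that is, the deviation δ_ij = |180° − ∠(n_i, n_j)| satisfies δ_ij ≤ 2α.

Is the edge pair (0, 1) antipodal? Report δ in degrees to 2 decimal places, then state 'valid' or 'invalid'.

δ = 122.39°, invalid

α = atan 0.75 = 36.87°;  2α = 73.74°
edge 0: e_0 = (+2.47, -1.70);  n_0 = (-0.5670, -0.8237)
edge 1: e_1 = (+3.24, +1.38);  n_1 = (+0.3919, -0.9200)
∠(n_0, n_1) = 57.61°
δ = |180° − 57.61°| = 122.39°
122.39° > 2α = 73.74°  →  invalid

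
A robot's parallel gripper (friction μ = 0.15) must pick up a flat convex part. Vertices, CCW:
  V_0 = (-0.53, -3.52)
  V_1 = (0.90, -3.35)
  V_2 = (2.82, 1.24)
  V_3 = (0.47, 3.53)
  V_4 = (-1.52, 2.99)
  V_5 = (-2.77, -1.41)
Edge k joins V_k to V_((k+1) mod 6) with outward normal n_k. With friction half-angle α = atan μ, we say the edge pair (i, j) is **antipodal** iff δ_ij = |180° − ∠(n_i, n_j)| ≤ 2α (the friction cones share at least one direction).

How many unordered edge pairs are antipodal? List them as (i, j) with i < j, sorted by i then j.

count = 3; pairs: (0,3), (1,4), (2,5)

α = atan 0.15 = 8.53°;  2α = 17.06°
n_0 = (+0.1180, -0.9930)
n_1 = (+0.9225, -0.3859)
n_2 = (+0.6979, +0.7162)
n_3 = (-0.2619, +0.9651)
n_4 = (-0.9619, +0.2733)
n_5 = (-0.6857, -0.7279)
  (0,1): δ = 119.48°  ·
  (0,2): δ = 51.04°  ·
  (0,3): δ = 8.40°  ✓
  (0,4): δ = 67.36°  ·
  (0,5): δ = 129.93°  ·
  (1,2): δ = 111.56°  ·
  (1,3): δ = 52.12°  ·
  (1,4): δ = 6.84°  ✓
  (1,5): δ = 69.41°  ·
  (2,3): δ = 120.56°  ·
  (2,4): δ = 61.60°  ·
  (2,5): δ = 0.97°  ✓
  (3,4): δ = 121.04°  ·
  (3,5): δ = 58.47°  ·
  (4,5): δ = 117.43°  ·
antipodal pairs: 3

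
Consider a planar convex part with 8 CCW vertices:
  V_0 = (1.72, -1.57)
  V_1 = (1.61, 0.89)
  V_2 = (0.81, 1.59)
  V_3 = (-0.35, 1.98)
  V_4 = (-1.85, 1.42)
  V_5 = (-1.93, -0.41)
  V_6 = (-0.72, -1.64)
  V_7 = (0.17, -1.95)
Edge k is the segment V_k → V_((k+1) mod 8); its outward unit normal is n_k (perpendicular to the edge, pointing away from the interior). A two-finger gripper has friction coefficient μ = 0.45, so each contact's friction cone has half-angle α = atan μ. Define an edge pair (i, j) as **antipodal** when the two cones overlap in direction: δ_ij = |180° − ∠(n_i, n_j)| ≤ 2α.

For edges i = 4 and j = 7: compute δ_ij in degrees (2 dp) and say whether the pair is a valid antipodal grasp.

δ = 73.72°, invalid

α = atan 0.45 = 24.23°;  2α = 48.46°
edge 4: e_4 = (-0.08, -1.83);  n_4 = (-0.9990, +0.0437)
edge 7: e_7 = (+1.55, +0.38);  n_7 = (+0.2381, -0.9712)
∠(n_4, n_7) = 106.28°
δ = |180° − 106.28°| = 73.72°
73.72° > 2α = 48.46°  →  invalid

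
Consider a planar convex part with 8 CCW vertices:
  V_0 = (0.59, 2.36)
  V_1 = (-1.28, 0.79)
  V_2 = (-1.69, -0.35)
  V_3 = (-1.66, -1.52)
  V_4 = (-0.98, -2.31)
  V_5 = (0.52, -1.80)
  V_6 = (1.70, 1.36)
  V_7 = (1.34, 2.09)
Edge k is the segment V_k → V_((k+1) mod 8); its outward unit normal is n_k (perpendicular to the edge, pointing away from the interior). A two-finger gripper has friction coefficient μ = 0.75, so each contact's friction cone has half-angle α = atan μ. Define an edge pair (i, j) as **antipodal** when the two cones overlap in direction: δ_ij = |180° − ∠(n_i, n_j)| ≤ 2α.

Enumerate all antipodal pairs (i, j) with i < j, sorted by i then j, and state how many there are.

count = 13; pairs: (0,4), (0,5), (1,4), (1,5), (1,6), (2,4), (2,5), (2,6), (2,7), (3,5), (3,6), (3,7), (4,7)

α = atan 0.75 = 36.87°;  2α = 73.74°
n_0 = (-0.6430, +0.7659)
n_1 = (-0.9410, +0.3384)
n_2 = (-0.9997, -0.0256)
n_3 = (-0.7579, -0.6524)
n_4 = (+0.3219, -0.9468)
n_5 = (+0.9368, -0.3498)
n_6 = (+0.8969, +0.4423)
n_7 = (+0.3387, +0.9409)
  (0,1): δ = 149.80°  ·
  (0,2): δ = 128.55°  ·
  (0,3): δ = 89.30°  ·
  (0,4): δ = 21.24°  ✓
  (0,5): δ = 29.51°  ✓
  (0,6): δ = 76.23°  ·
  (0,7): δ = 120.19°  ·
  (1,2): δ = 158.75°  ·
  (1,3): δ = 119.50°  ·
  (1,4): δ = 51.44°  ✓
  (1,5): δ = 0.70°  ✓
  (1,6): δ = 46.03°  ✓
  (1,7): δ = 89.98°  ·
  (2,3): δ = 140.75°  ·
  (2,4): δ = 72.69°  ✓
  (2,5): δ = 21.95°  ✓
  (2,6): δ = 24.78°  ✓
  (2,7): δ = 68.73°  ✓
  (3,4): δ = 111.94°  ·
  (3,5): δ = 61.20°  ✓
  (3,6): δ = 14.47°  ✓
  (3,7): δ = 29.48°  ✓
  (4,5): δ = 129.25°  ·
  (4,6): δ = 82.53°  ·
  (4,7): δ = 38.58°  ✓
  (5,6): δ = 133.27°  ·
  (5,7): δ = 89.32°  ·
  (6,7): δ = 136.05°  ·
antipodal pairs: 13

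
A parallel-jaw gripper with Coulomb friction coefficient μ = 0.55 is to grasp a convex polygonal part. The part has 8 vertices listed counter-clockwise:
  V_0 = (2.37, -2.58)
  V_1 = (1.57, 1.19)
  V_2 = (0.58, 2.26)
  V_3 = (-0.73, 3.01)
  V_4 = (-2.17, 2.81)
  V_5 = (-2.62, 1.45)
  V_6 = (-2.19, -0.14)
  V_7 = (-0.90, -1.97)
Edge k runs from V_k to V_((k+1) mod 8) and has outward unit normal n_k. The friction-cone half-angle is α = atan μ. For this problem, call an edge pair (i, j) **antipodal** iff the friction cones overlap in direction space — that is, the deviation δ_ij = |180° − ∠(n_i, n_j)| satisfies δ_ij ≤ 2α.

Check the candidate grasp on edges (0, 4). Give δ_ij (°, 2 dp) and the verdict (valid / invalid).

δ = 30.29°, valid

α = atan 0.55 = 28.81°;  2α = 57.62°
edge 0: e_0 = (-0.80, +3.77);  n_0 = (+0.9782, +0.2076)
edge 4: e_4 = (-0.45, -1.36);  n_4 = (-0.9494, +0.3141)
∠(n_0, n_4) = 149.71°
δ = |180° − 149.71°| = 30.29°
30.29° ≤ 2α = 57.62°  →  valid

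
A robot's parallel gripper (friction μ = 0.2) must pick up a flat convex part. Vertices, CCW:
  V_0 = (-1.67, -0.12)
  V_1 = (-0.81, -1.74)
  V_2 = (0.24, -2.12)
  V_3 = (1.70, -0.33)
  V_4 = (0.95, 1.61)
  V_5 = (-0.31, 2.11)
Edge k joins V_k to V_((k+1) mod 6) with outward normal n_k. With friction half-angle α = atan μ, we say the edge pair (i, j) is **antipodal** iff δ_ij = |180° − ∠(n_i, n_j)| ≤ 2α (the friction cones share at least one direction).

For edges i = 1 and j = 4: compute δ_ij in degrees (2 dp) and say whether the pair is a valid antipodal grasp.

α = atan 0.2 = 11.31°;  2α = 22.62°
edge 1: e_1 = (+1.05, -0.38);  n_1 = (-0.3403, -0.9403)
edge 4: e_4 = (-1.26, +0.50);  n_4 = (+0.3688, +0.9295)
∠(n_1, n_4) = 178.25°
δ = |180° − 178.25°| = 1.75°
1.75° ≤ 2α = 22.62°  →  valid

δ = 1.75°, valid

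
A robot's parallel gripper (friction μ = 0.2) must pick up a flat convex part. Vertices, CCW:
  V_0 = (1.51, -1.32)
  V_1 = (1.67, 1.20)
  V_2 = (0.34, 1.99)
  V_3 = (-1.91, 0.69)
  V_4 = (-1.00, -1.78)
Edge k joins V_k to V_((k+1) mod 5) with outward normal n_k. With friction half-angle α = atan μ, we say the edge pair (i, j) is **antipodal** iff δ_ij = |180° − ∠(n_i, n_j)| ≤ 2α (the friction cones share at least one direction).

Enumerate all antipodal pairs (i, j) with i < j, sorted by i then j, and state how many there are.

α = atan 0.2 = 11.31°;  2α = 22.62°
n_0 = (+0.9980, -0.0634)
n_1 = (+0.5107, +0.8598)
n_2 = (-0.5003, +0.8659)
n_3 = (-0.9383, -0.3457)
n_4 = (+0.1803, -0.9836)
  (0,1): δ = 117.08°  ·
  (0,2): δ = 56.35°  ·
  (0,3): δ = 23.86°  ·
  (0,4): δ = 104.02°  ·
  (1,2): δ = 119.27°  ·
  (1,3): δ = 39.07°  ·
  (1,4): δ = 41.09°  ·
  (2,3): δ = 99.79°  ·
  (2,4): δ = 19.63°  ✓
  (3,4): δ = 99.84°  ·
antipodal pairs: 1

count = 1; pairs: (2,4)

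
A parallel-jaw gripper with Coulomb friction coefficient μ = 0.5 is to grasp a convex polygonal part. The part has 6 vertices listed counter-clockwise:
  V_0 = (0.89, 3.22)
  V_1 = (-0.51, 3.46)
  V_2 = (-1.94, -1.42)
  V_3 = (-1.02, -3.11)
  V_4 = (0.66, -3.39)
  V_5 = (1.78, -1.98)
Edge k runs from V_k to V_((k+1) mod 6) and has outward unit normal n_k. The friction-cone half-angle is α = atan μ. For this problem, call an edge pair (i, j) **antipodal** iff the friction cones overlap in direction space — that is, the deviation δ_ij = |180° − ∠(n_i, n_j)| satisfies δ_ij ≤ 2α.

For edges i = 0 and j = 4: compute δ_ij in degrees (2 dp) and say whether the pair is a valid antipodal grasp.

α = atan 0.5 = 26.57°;  2α = 53.13°
edge 0: e_0 = (-1.40, +0.24);  n_0 = (+0.1690, +0.9856)
edge 4: e_4 = (+1.12, +1.41);  n_4 = (+0.7830, -0.6220)
∠(n_0, n_4) = 118.73°
δ = |180° − 118.73°| = 61.27°
61.27° > 2α = 53.13°  →  invalid

δ = 61.27°, invalid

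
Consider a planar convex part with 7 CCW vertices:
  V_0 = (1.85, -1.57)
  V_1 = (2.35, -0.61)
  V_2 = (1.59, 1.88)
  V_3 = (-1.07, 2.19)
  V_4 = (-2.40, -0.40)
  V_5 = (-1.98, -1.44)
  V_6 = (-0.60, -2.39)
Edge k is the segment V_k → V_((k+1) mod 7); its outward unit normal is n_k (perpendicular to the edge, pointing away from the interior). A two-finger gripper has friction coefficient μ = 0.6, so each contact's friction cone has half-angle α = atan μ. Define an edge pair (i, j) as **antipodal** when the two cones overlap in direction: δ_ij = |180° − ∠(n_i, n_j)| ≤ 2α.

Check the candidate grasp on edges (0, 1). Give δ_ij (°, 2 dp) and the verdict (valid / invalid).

α = atan 0.6 = 30.96°;  2α = 61.93°
edge 0: e_0 = (+0.50, +0.96);  n_0 = (+0.8869, -0.4619)
edge 1: e_1 = (-0.76, +2.49);  n_1 = (+0.9564, +0.2919)
∠(n_0, n_1) = 44.49°
δ = |180° − 44.49°| = 135.51°
135.51° > 2α = 61.93°  →  invalid

δ = 135.51°, invalid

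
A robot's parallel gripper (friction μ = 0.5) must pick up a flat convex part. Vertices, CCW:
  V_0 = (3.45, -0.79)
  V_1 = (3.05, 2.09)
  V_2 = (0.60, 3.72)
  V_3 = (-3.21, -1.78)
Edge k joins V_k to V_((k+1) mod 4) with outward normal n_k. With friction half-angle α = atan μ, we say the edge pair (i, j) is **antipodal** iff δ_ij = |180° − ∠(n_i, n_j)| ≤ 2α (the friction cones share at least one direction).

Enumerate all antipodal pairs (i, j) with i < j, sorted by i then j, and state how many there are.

α = atan 0.5 = 26.57°;  2α = 53.13°
n_0 = (+0.9905, +0.1376)
n_1 = (+0.5539, +0.8326)
n_2 = (-0.8220, +0.5694)
n_3 = (+0.1470, -0.9891)
  (0,1): δ = 131.54°  ·
  (0,2): δ = 42.62°  ✓
  (0,3): δ = 90.55°  ·
  (1,2): δ = 91.08°  ·
  (1,3): δ = 42.09°  ✓
  (2,3): δ = 46.83°  ✓
antipodal pairs: 3

count = 3; pairs: (0,2), (1,3), (2,3)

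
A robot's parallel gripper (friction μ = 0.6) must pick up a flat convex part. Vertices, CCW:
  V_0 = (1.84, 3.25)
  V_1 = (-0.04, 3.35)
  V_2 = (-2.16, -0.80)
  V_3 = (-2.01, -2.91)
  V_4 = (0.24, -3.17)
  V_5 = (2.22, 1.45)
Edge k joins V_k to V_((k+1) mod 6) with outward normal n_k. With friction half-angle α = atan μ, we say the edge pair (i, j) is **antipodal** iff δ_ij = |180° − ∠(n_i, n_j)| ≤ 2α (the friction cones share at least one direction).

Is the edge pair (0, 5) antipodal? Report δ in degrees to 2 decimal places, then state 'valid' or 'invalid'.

α = atan 0.6 = 30.96°;  2α = 61.93°
edge 0: e_0 = (-1.88, +0.10);  n_0 = (+0.0531, +0.9986)
edge 5: e_5 = (-0.38, +1.80);  n_5 = (+0.9784, +0.2066)
∠(n_0, n_5) = 75.03°
δ = |180° − 75.03°| = 104.97°
104.97° > 2α = 61.93°  →  invalid

δ = 104.97°, invalid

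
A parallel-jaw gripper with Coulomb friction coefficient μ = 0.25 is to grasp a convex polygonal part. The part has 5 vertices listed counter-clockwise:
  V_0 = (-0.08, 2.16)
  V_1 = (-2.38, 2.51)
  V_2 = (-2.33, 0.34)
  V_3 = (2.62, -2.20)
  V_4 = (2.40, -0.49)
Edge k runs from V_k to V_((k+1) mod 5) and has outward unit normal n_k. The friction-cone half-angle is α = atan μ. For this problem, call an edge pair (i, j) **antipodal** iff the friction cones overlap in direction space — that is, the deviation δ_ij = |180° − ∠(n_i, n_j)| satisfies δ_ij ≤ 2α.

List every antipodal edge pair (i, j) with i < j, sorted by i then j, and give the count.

count = 3; pairs: (0,2), (1,3), (2,4)

α = atan 0.25 = 14.04°;  2α = 28.07°
n_0 = (+0.1504, +0.9886)
n_1 = (-0.9997, -0.0230)
n_2 = (-0.4565, -0.8897)
n_3 = (+0.9918, +0.1276)
n_4 = (+0.7301, +0.6833)
  (0,1): δ = 80.03°  ·
  (0,2): δ = 18.51°  ✓
  (0,3): δ = 105.98°  ·
  (0,4): δ = 141.75°  ·
  (1,2): δ = 118.48°  ·
  (1,3): δ = 6.01°  ✓
  (1,4): δ = 41.78°  ·
  (2,3): δ = 55.51°  ·
  (2,4): δ = 19.73°  ✓
  (3,4): δ = 144.23°  ·
antipodal pairs: 3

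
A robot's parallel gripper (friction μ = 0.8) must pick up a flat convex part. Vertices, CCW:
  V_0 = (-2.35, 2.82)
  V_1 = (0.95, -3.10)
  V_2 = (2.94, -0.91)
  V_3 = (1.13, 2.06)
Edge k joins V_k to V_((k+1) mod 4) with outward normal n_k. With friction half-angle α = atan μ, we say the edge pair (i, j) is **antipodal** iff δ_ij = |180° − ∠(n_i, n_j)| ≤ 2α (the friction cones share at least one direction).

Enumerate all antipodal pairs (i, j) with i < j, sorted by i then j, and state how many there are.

count = 4; pairs: (0,1), (0,2), (0,3), (1,3)

α = atan 0.8 = 38.66°;  2α = 77.32°
n_0 = (-0.8735, -0.4869)
n_1 = (+0.7401, -0.6725)
n_2 = (+0.8539, +0.5204)
n_3 = (+0.2134, +0.9770)
  (0,1): δ = 71.40°  ✓
  (0,2): δ = 2.22°  ✓
  (0,3): δ = 48.54°  ✓
  (1,2): δ = 106.38°  ·
  (1,3): δ = 60.06°  ✓
  (2,3): δ = 133.68°  ·
antipodal pairs: 4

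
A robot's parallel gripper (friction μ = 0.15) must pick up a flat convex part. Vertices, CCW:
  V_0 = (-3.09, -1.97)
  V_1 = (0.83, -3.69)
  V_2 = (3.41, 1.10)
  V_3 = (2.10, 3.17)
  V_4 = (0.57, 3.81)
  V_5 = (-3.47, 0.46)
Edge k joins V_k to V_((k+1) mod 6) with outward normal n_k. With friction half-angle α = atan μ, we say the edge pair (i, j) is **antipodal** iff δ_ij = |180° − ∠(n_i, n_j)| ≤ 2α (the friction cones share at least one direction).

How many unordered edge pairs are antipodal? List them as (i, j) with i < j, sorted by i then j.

α = atan 0.15 = 8.53°;  2α = 17.06°
n_0 = (-0.4018, -0.9157)
n_1 = (+0.8804, -0.4742)
n_2 = (+0.8450, +0.5348)
n_3 = (+0.3859, +0.9225)
n_4 = (-0.6383, +0.7698)
n_5 = (-0.9880, -0.1545)
  (0,1): δ = 94.62°  ·
  (0,2): δ = 33.98°  ·
  (0,3): δ = 0.99°  ✓
  (0,4): δ = 63.36°  ·
  (0,5): δ = 122.58°  ·
  (1,2): δ = 119.36°  ·
  (1,3): δ = 84.39°  ·
  (1,4): δ = 22.03°  ·
  (1,5): δ = 37.20°  ·
  (2,3): δ = 145.03°  ·
  (2,4): δ = 82.66°  ·
  (2,5): δ = 23.44°  ·
  (3,4): δ = 117.63°  ·
  (3,5): δ = 58.41°  ·
  (4,5): δ = 120.78°  ·
antipodal pairs: 1

count = 1; pairs: (0,3)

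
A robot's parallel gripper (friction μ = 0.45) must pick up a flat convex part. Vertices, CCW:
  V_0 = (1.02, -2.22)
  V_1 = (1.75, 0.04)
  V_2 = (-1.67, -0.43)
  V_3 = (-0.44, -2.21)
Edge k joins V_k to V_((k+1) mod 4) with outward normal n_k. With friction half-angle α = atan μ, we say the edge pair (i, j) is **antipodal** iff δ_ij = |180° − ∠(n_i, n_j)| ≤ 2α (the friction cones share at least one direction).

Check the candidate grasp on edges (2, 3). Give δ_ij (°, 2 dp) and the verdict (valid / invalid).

δ = 125.04°, invalid

α = atan 0.45 = 24.23°;  2α = 48.46°
edge 2: e_2 = (+1.23, -1.78);  n_2 = (-0.8227, -0.5685)
edge 3: e_3 = (+1.46, -0.01);  n_3 = (-0.0068, -1.0000)
∠(n_2, n_3) = 54.96°
δ = |180° − 54.96°| = 125.04°
125.04° > 2α = 48.46°  →  invalid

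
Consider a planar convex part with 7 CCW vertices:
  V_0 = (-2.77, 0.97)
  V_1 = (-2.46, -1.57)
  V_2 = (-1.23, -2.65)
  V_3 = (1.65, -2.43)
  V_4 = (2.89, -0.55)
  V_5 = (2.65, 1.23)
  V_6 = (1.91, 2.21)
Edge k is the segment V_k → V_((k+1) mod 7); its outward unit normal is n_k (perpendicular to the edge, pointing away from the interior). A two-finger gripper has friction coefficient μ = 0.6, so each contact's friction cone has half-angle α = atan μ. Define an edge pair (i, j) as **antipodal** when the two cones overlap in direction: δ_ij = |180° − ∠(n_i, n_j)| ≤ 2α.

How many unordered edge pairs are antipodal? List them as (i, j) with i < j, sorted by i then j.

α = atan 0.6 = 30.96°;  2α = 61.93°
n_0 = (-0.9926, -0.1211)
n_1 = (-0.6598, -0.7514)
n_2 = (+0.0762, -0.9971)
n_3 = (+0.8348, -0.5506)
n_4 = (+0.9910, +0.1336)
n_5 = (+0.7980, +0.6026)
n_6 = (-0.2561, +0.9666)
  (0,1): δ = 138.24°  ·
  (0,2): δ = 92.59°  ·
  (0,3): δ = 40.37°  ✓
  (0,4): δ = 0.72°  ✓
  (0,5): δ = 30.10°  ✓
  (0,6): δ = 97.88°  ·
  (1,2): δ = 134.35°  ·
  (1,3): δ = 82.12°  ·
  (1,4): δ = 41.04°  ✓
  (1,5): δ = 11.66°  ✓
  (1,6): δ = 56.12°  ✓
  (2,3): δ = 127.78°  ·
  (2,4): δ = 86.69°  ·
  (2,5): δ = 57.31°  ✓
  (2,6): δ = 10.47°  ✓
  (3,4): δ = 138.91°  ·
  (3,5): δ = 109.54°  ·
  (3,6): δ = 41.75°  ✓
  (4,5): δ = 150.62°  ·
  (4,6): δ = 82.84°  ·
  (5,6): δ = 112.22°  ·
antipodal pairs: 9

count = 9; pairs: (0,3), (0,4), (0,5), (1,4), (1,5), (1,6), (2,5), (2,6), (3,6)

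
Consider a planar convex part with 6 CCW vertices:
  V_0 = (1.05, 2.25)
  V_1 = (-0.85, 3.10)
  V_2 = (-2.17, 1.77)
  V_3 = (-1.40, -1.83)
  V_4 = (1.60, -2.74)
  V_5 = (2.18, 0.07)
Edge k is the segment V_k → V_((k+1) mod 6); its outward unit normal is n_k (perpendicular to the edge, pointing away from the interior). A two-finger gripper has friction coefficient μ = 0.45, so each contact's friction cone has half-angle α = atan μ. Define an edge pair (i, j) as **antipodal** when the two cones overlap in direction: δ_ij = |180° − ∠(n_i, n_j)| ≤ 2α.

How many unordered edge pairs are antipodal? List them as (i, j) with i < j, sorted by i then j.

α = atan 0.45 = 24.23°;  2α = 48.46°
n_0 = (+0.4084, +0.9128)
n_1 = (-0.7098, +0.7044)
n_2 = (-0.9779, -0.2092)
n_3 = (-0.2903, -0.9569)
n_4 = (+0.9794, -0.2021)
n_5 = (+0.8878, +0.4602)
  (0,1): δ = 110.68°  ·
  (0,2): δ = 53.82°  ·
  (0,3): δ = 7.23°  ✓
  (0,4): δ = 102.44°  ·
  (0,5): δ = 141.50°  ·
  (1,2): δ = 123.14°  ·
  (1,3): δ = 62.09°  ·
  (1,4): δ = 33.12°  ✓
  (1,5): δ = 72.18°  ·
  (2,3): δ = 118.95°  ·
  (2,4): δ = 23.74°  ✓
  (2,5): δ = 15.33°  ✓
  (3,4): δ = 84.79°  ·
  (3,5): δ = 45.73°  ✓
  (4,5): δ = 140.94°  ·
antipodal pairs: 5

count = 5; pairs: (0,3), (1,4), (2,4), (2,5), (3,5)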